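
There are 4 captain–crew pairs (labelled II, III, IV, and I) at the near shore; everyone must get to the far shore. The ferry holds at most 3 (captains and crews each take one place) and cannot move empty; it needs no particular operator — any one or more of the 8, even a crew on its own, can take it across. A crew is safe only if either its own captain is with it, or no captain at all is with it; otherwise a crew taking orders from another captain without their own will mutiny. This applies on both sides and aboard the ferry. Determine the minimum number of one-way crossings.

Counting alone: each trip to the far shore takes at most 3 across and each return brings at least 1 back, so after t trips out (and t−1 returns) at most 3t − (t−1) of the 8 are across; that first reaches 8 at t = 4, so at least 7 crossings are needed.
The safety rule pushes this higher. Following every safe sequence of crossings, the most of the 8 that can be at the far shore as the ferry arrives there on crossing 7 is 7 — never all 8.
So no plan with fewer than 9 crossings exists, and this one achieves 9:
1. captain II and crew II cross → the far shore.
2. captain II crosses ← the near shore.
3. captain II, captain III, and crew III cross → the far shore.
4. captain II and crew II cross ← the near shore.
5. captain I, captain II, and captain IV cross → the far shore.
6. crew III crosses ← the near shore.
7. crew II and crew III cross → the far shore.
8. crew II crosses ← the near shore.
9. crew I, crew II, and crew IV cross → the far shore.

9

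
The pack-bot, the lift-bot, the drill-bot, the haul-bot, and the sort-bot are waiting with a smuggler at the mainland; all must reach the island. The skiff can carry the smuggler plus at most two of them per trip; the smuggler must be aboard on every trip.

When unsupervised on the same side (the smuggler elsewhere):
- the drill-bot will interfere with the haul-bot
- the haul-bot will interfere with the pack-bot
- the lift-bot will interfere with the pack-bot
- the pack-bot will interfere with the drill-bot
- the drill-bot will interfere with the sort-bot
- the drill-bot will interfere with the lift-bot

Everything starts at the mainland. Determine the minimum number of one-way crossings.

Counting alone: the smuggler can take at most 2 across per trip to the island, so moving all 5 needs at least 3 loaded trips out, with a return between consecutive ones — at least 5 crossings.
The safety rule pushes this higher. Following every safe sequence of crossings, the most of the 5 that can be at the island as the skiff arrives there on crossing 5 is 4 — never all 5.
So no plan with fewer than 7 crossings exists, and this one achieves 7:
1. Smuggler goes to the island with the drill-bot and the pack-bot.  [the mainland: the haul-bot, the lift-bot, the sort-bot | the island: the drill-bot, the pack-bot]
2. Smuggler goes back to the mainland with the pack-bot.  [the mainland: the haul-bot, the lift-bot, the pack-bot, the sort-bot | the island: the drill-bot]
3. Smuggler goes to the island with the pack-bot and the sort-bot.  [the mainland: the haul-bot, the lift-bot | the island: the drill-bot, the pack-bot, the sort-bot]
4. Smuggler goes back to the mainland with the drill-bot.  [the mainland: the drill-bot, the haul-bot, the lift-bot | the island: the pack-bot, the sort-bot]
5. Smuggler goes to the island with the haul-bot and the lift-bot.  [the mainland: the drill-bot | the island: the haul-bot, the lift-bot, the pack-bot, the sort-bot]
6. Smuggler goes back to the mainland with the pack-bot.  [the mainland: the drill-bot, the pack-bot | the island: the haul-bot, the lift-bot, the sort-bot]
7. Smuggler goes to the island with the drill-bot and the pack-bot.  [the mainland: — | the island: the drill-bot, the haul-bot, the lift-bot, the pack-bot, the sort-bot]

7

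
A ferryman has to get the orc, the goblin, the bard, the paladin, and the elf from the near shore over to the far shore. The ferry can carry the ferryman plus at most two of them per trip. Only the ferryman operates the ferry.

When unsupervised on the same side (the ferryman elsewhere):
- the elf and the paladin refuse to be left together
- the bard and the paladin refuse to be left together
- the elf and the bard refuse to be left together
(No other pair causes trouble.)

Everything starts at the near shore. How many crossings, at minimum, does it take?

7

Counting alone: the ferryman can take at most 2 across per trip to the far shore, so moving all 5 needs at least 3 loaded trips out, with a return between consecutive ones — at least 5 crossings.
The safety rule pushes this higher. Following every safe sequence of crossings, the most of the 5 that can be at the far shore as the ferry arrives there on crossing 5 is 4 — never all 5.
So no plan with fewer than 7 crossings exists, and this one achieves 7:
1. Ferryman goes to the far shore with the bard and the paladin.  [the near shore: the elf, the goblin, the orc | the far shore: the bard, the paladin]
2. Ferryman goes back to the near shore with the bard.  [the near shore: the bard, the elf, the goblin, the orc | the far shore: the paladin]
3. Ferryman goes to the far shore with the bard and the orc.  [the near shore: the elf, the goblin | the far shore: the bard, the orc, the paladin]
4. Ferryman goes back to the near shore with the bard.  [the near shore: the bard, the elf, the goblin | the far shore: the orc, the paladin]
5. Ferryman goes to the far shore with the bard and the goblin.  [the near shore: the elf | the far shore: the bard, the goblin, the orc, the paladin]
6. Ferryman goes back to the near shore with the bard.  [the near shore: the bard, the elf | the far shore: the goblin, the orc, the paladin]
7. Ferryman goes to the far shore with the bard and the elf.  [the near shore: — | the far shore: the bard, the elf, the goblin, the orc, the paladin]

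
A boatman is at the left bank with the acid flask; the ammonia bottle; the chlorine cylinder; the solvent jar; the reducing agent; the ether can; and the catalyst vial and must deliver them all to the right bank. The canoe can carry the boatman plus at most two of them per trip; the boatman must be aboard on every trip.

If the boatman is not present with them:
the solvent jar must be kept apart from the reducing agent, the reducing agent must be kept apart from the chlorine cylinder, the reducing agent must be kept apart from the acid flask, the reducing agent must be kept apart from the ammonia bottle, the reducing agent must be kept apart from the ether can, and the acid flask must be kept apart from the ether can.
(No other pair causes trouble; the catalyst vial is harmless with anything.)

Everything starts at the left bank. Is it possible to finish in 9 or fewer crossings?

Counting alone: the boatman can take at most 2 across per trip to the right bank, so moving all 7 needs at least 4 loaded trips out, with a return between consecutive ones — at least 7 crossings.
The safety rule pushes this higher. Following every safe sequence of crossings, the most of the 7 that can be at the right bank as the canoe arrives there on crossings 7, 9 is 5, 6 respectively — never all 7.
So the move cannot be finished within 9 crossings. (The shortest complete plan takes 11:)
1. Boatman goes to the right bank with the acid flask and the reducing agent.  [the left bank: the ammonia bottle, the catalyst vial, the chlorine cylinder, the ether can, the solvent jar | the right bank: the acid flask, the reducing agent]
2. Boatman goes back to the left bank with the acid flask.  [the left bank: the acid flask, the ammonia bottle, the catalyst vial, the chlorine cylinder, the ether can, the solvent jar | the right bank: the reducing agent]
3. Boatman goes to the right bank with the acid flask and the ammonia bottle.  [the left bank: the catalyst vial, the chlorine cylinder, the ether can, the solvent jar | the right bank: the acid flask, the ammonia bottle, the reducing agent]
4. Boatman goes back to the left bank with the reducing agent.  [the left bank: the catalyst vial, the chlorine cylinder, the ether can, the reducing agent, the solvent jar | the right bank: the acid flask, the ammonia bottle]
5. Boatman goes to the right bank with the chlorine cylinder and the reducing agent.  [the left bank: the catalyst vial, the ether can, the solvent jar | the right bank: the acid flask, the ammonia bottle, the chlorine cylinder, the reducing agent]
6. Boatman goes back to the left bank with the reducing agent.  [the left bank: the catalyst vial, the ether can, the reducing agent, the solvent jar | the right bank: the acid flask, the ammonia bottle, the chlorine cylinder]
7. Boatman goes to the right bank with the reducing agent and the solvent jar.  [the left bank: the catalyst vial, the ether can | the right bank: the acid flask, the ammonia bottle, the chlorine cylinder, the reducing agent, the solvent jar]
8. Boatman goes back to the left bank with the reducing agent.  [the left bank: the catalyst vial, the ether can, the reducing agent | the right bank: the acid flask, the ammonia bottle, the chlorine cylinder, the solvent jar]
9. Boatman goes to the right bank with the catalyst vial and the reducing agent.  [the left bank: the ether can | the right bank: the acid flask, the ammonia bottle, the catalyst vial, the chlorine cylinder, the reducing agent, the solvent jar]
10. Boatman goes back to the left bank with the reducing agent.  [the left bank: the ether can, the reducing agent | the right bank: the acid flask, the ammonia bottle, the catalyst vial, the chlorine cylinder, the solvent jar]
11. Boatman goes to the right bank with the ether can and the reducing agent.  [the left bank: — | the right bank: the acid flask, the ammonia bottle, the catalyst vial, the chlorine cylinder, the ether can, the reducing agent, the solvent jar]

No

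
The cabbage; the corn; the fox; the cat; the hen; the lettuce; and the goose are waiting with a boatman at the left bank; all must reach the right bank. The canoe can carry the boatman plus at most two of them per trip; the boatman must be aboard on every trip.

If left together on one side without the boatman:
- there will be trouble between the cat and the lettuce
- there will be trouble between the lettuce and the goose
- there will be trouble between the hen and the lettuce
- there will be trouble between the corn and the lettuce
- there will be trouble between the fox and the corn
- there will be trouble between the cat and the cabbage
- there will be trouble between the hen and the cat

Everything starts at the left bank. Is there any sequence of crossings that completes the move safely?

No

Whatever the first load, the items left behind include a forbidden pair without the boatman. No opening move is safe, so no plan exists.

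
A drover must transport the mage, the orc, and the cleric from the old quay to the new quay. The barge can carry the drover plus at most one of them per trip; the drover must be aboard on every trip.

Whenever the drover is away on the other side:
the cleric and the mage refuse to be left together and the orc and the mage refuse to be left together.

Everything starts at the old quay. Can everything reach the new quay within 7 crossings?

Yes — this plan uses 7 crossings (≤ 7):
1. Drover goes to the new quay with the mage.  [the old quay: the cleric, the orc | the new quay: the mage]
2. Drover goes back to the old quay alone.  [the old quay: the cleric, the orc | the new quay: the mage]
3. Drover goes to the new quay with the orc.  [the old quay: the cleric | the new quay: the mage, the orc]
4. Drover goes back to the old quay with the mage.  [the old quay: the cleric, the mage | the new quay: the orc]
5. Drover goes to the new quay with the cleric.  [the old quay: the mage | the new quay: the cleric, the orc]
6. Drover goes back to the old quay alone.  [the old quay: the mage | the new quay: the cleric, the orc]
7. Drover goes to the new quay with the mage.  [the old quay: — | the new quay: the cleric, the mage, the orc]

Yes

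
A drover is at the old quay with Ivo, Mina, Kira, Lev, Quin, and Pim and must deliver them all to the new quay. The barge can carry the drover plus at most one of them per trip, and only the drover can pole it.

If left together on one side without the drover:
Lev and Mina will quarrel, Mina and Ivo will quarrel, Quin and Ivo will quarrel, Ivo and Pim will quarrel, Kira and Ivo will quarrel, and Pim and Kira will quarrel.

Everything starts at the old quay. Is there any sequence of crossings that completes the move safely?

Whatever the first load, the items left behind include a forbidden pair without the drover. No opening move is safe, so no plan exists.

No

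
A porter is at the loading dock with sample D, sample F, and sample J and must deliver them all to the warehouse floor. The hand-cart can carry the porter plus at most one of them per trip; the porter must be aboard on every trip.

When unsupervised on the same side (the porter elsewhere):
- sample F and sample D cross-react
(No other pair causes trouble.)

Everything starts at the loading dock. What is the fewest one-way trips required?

Counting alone: the porter can take at most 1 across per trip to the warehouse floor, so moving all 3 needs at least 3 loaded trips out, with a return between consecutive ones — at least 5 crossings.
The plan below uses exactly 5 crossings, so it is optimal:
1. Porter goes to the warehouse floor with sample D.  [the loading dock: sample F, sample J | the warehouse floor: sample D]
2. Porter goes back to the loading dock alone.  [the loading dock: sample F, sample J | the warehouse floor: sample D]
3. Porter goes to the warehouse floor with sample J.  [the loading dock: sample F | the warehouse floor: sample D, sample J]
4. Porter goes back to the loading dock alone.  [the loading dock: sample F | the warehouse floor: sample D, sample J]
5. Porter goes to the warehouse floor with sample F.  [the loading dock: — | the warehouse floor: sample D, sample F, sample J]

5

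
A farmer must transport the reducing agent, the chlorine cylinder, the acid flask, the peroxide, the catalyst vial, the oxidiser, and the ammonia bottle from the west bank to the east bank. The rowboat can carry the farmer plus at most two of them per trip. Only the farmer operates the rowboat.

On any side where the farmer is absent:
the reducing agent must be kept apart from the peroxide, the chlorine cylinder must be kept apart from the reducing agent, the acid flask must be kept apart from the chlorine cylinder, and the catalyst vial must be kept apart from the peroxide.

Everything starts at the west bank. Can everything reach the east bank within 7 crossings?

No

Counting alone: the farmer can take at most 2 across per trip to the east bank, so moving all 7 needs at least 4 loaded trips out, with a return between consecutive ones — at least 7 crossings.
The safety rule pushes this higher. Following every safe sequence of crossings, the most of the 7 that can be at the east bank as the rowboat arrives there on crossing 7 is 6 — never all 7.
So the move cannot be finished within 7 crossings. (The shortest complete plan takes 9:)
1. Farmer goes to the east bank with the chlorine cylinder and the peroxide.  [the west bank: the acid flask, the ammonia bottle, the catalyst vial, the oxidiser, the reducing agent | the east bank: the chlorine cylinder, the peroxide]
2. Farmer goes back to the west bank alone.  [the west bank: the acid flask, the ammonia bottle, the catalyst vial, the oxidiser, the reducing agent | the east bank: the chlorine cylinder, the peroxide]
3. Farmer goes to the east bank with the reducing agent.  [the west bank: the acid flask, the ammonia bottle, the catalyst vial, the oxidiser | the east bank: the chlorine cylinder, the peroxide, the reducing agent]
4. Farmer goes back to the west bank with the chlorine cylinder and the peroxide.  [the west bank: the acid flask, the ammonia bottle, the catalyst vial, the chlorine cylinder, the oxidiser, the peroxide | the east bank: the reducing agent]
5. Farmer goes to the east bank with the acid flask and the catalyst vial.  [the west bank: the ammonia bottle, the chlorine cylinder, the oxidiser, the peroxide | the east bank: the acid flask, the catalyst vial, the reducing agent]
6. Farmer goes back to the west bank alone.  [the west bank: the ammonia bottle, the chlorine cylinder, the oxidiser, the peroxide | the east bank: the acid flask, the catalyst vial, the reducing agent]
7. Farmer goes to the east bank with the ammonia bottle and the oxidiser.  [the west bank: the chlorine cylinder, the peroxide | the east bank: the acid flask, the ammonia bottle, the catalyst vial, the oxidiser, the reducing agent]
8. Farmer goes back to the west bank alone.  [the west bank: the chlorine cylinder, the peroxide | the east bank: the acid flask, the ammonia bottle, the catalyst vial, the oxidiser, the reducing agent]
9. Farmer goes to the east bank with the chlorine cylinder and the peroxide.  [the west bank: — | the east bank: the acid flask, the ammonia bottle, the catalyst vial, the chlorine cylinder, the oxidiser, the peroxide, the reducing agent]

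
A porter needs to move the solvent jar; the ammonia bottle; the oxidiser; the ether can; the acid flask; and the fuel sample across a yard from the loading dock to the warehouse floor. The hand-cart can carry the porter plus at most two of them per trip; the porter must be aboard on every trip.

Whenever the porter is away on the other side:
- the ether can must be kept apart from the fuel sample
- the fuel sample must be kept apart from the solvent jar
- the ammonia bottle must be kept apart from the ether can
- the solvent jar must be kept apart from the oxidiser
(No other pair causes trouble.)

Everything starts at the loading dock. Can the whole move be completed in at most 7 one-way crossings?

Yes — this plan uses 7 crossings (≤ 7):
1. Porter goes to the warehouse floor with the ether can and the solvent jar.
2. Porter goes back to the loading dock alone.
3. Porter goes to the warehouse floor with the ammonia bottle and the oxidiser.
4. Porter goes back to the loading dock with the ether can and the solvent jar.
5. Porter goes to the warehouse floor with the acid flask and the fuel sample.
6. Porter goes back to the loading dock alone.
7. Porter goes to the warehouse floor with the ether can and the solvent jar.

Yes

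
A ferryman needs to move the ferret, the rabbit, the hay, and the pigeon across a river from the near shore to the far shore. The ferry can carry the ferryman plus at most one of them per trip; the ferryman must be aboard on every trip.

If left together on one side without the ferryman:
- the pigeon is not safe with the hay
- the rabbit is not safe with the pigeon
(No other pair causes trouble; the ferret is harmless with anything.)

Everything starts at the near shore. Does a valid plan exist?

Yes

1. Ferryman goes to the far shore with the pigeon.
2. Ferryman goes back to the near shore alone.
3. Ferryman goes to the far shore with the ferret.
4. Ferryman goes back to the near shore alone.
5. Ferryman goes to the far shore with the rabbit.
6. Ferryman goes back to the near shore with the pigeon.
7. Ferryman goes to the far shore with the hay.
8. Ferryman goes back to the near shore alone.
9. Ferryman goes to the far shore with the pigeon.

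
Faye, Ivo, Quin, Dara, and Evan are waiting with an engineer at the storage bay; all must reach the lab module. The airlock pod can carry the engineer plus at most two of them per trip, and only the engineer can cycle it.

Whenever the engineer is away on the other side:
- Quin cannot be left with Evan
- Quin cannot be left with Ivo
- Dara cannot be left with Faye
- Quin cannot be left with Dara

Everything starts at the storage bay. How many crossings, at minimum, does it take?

Counting alone: the engineer can take at most 2 across per trip to the lab module, so moving all 5 needs at least 3 loaded trips out, with a return between consecutive ones — at least 5 crossings.
The plan below uses exactly 5 crossings, so it is optimal:
1. Engineer goes to the lab module with Faye and Quin.  [the storage bay: Dara, Evan, Ivo | the lab module: Faye, Quin]
2. Engineer goes back to the storage bay alone.  [the storage bay: Dara, Evan, Ivo | the lab module: Faye, Quin]
3. Engineer goes to the lab module with Evan and Ivo.  [the storage bay: Dara | the lab module: Evan, Faye, Ivo, Quin]
4. Engineer goes back to the storage bay with Quin.  [the storage bay: Dara, Quin | the lab module: Evan, Faye, Ivo]
5. Engineer goes to the lab module with Dara and Quin.  [the storage bay: — | the lab module: Dara, Evan, Faye, Ivo, Quin]

5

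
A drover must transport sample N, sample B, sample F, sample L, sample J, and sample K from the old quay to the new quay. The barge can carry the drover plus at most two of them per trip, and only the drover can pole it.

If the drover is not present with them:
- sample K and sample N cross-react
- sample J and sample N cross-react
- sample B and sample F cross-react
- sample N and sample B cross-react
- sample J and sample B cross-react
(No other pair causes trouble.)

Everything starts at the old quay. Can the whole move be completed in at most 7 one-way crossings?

No

Counting alone: the drover can take at most 2 across per trip to the new quay, so moving all 6 needs at least 3 loaded trips out, with a return between consecutive ones — at least 5 crossings.
The safety rule pushes this higher. Following every safe sequence of crossings, the most of the 6 that can be at the new quay as the barge arrives there on crossings 5, 7 is 4, 5 respectively — never all 6.
So the move cannot be finished within 7 crossings. (The shortest complete plan takes 9:)
1. Drover goes to the new quay with sample B and sample N.
2. Drover goes back to the old quay with sample N.
3. Drover goes to the new quay with sample F and sample N.
4. Drover goes back to the old quay with sample B.
5. Drover goes to the new quay with sample B and sample L.
6. Drover goes back to the old quay with sample B.
7. Drover goes to the new quay with sample J and sample K.
8. Drover goes back to the old quay with sample N.
9. Drover goes to the new quay with sample B and sample N.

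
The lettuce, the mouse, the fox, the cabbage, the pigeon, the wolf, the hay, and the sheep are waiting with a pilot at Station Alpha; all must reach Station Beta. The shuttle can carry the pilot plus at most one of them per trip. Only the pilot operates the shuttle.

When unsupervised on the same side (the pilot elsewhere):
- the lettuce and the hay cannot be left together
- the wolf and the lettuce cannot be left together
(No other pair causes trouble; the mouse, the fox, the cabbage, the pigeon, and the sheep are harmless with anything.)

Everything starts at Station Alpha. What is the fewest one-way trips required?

17

Counting alone: the pilot can take at most 1 across per trip to Station Beta, so moving all 8 needs at least 8 loaded trips out, with a return between consecutive ones — at least 15 crossings.
The safety rule pushes this higher. Following every safe sequence of crossings, the most of the 8 that can be at Station Beta as the shuttle arrives there on crossing 15 is 7 — never all 8.
So no plan with fewer than 17 crossings exists, and this one achieves 17:
1. Pilot goes to Station Beta with the lettuce.  [Station Alpha: the cabbage, the fox, the hay, the mouse, the pigeon, the sheep, the wolf | Station Beta: the lettuce]
2. Pilot goes back to Station Alpha alone.  [Station Alpha: the cabbage, the fox, the hay, the mouse, the pigeon, the sheep, the wolf | Station Beta: the lettuce]
3. Pilot goes to Station Beta with the mouse.  [Station Alpha: the cabbage, the fox, the hay, the pigeon, the sheep, the wolf | Station Beta: the lettuce, the mouse]
4. Pilot goes back to Station Alpha alone.  [Station Alpha: the cabbage, the fox, the hay, the pigeon, the sheep, the wolf | Station Beta: the lettuce, the mouse]
5. Pilot goes to Station Beta with the fox.  [Station Alpha: the cabbage, the hay, the pigeon, the sheep, the wolf | Station Beta: the fox, the lettuce, the mouse]
6. Pilot goes back to Station Alpha alone.  [Station Alpha: the cabbage, the hay, the pigeon, the sheep, the wolf | Station Beta: the fox, the lettuce, the mouse]
7. Pilot goes to Station Beta with the cabbage.  [Station Alpha: the hay, the pigeon, the sheep, the wolf | Station Beta: the cabbage, the fox, the lettuce, the mouse]
8. Pilot goes back to Station Alpha alone.  [Station Alpha: the hay, the pigeon, the sheep, the wolf | Station Beta: the cabbage, the fox, the lettuce, the mouse]
9. Pilot goes to Station Beta with the pigeon.  [Station Alpha: the hay, the sheep, the wolf | Station Beta: the cabbage, the fox, the lettuce, the mouse, the pigeon]
10. Pilot goes back to Station Alpha alone.  [Station Alpha: the hay, the sheep, the wolf | Station Beta: the cabbage, the fox, the lettuce, the mouse, the pigeon]
11. Pilot goes to Station Beta with the wolf.  [Station Alpha: the hay, the sheep | Station Beta: the cabbage, the fox, the lettuce, the mouse, the pigeon, the wolf]
12. Pilot goes back to Station Alpha with the lettuce.  [Station Alpha: the hay, the lettuce, the sheep | Station Beta: the cabbage, the fox, the mouse, the pigeon, the wolf]
13. Pilot goes to Station Beta with the hay.  [Station Alpha: the lettuce, the sheep | Station Beta: the cabbage, the fox, the hay, the mouse, the pigeon, the wolf]
14. Pilot goes back to Station Alpha alone.  [Station Alpha: the lettuce, the sheep | Station Beta: the cabbage, the fox, the hay, the mouse, the pigeon, the wolf]
15. Pilot goes to Station Beta with the sheep.  [Station Alpha: the lettuce | Station Beta: the cabbage, the fox, the hay, the mouse, the pigeon, the sheep, the wolf]
16. Pilot goes back to Station Alpha alone.  [Station Alpha: the lettuce | Station Beta: the cabbage, the fox, the hay, the mouse, the pigeon, the sheep, the wolf]
17. Pilot goes to Station Beta with the lettuce.  [Station Alpha: — | Station Beta: the cabbage, the fox, the hay, the lettuce, the mouse, the pigeon, the sheep, the wolf]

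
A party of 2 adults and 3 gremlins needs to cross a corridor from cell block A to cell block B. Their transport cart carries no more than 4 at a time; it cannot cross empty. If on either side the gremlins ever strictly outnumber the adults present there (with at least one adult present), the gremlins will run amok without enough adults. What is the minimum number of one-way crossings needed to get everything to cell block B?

The gremlins already outnumber the adults at cell block A before anyone moves, so the starting position itself is disallowed.

impossible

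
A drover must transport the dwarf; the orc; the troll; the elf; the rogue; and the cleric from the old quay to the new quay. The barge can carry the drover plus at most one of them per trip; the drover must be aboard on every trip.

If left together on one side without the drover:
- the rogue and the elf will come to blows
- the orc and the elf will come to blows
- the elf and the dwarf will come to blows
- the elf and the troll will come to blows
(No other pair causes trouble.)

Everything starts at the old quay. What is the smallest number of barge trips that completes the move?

Following every safe sequence of crossings from the start, the most of the 6 that can be at the new quay as the barge arrives there on crossings 1, 3, 5 is 1, 2, 3 respectively; the best ever achieved is 3 of 6.
From crossing 7 on, no configuration arises that was not already reachable earlier: only 22 distinct safe configurations (who is on which side, and where the barge is) can ever be reached, none of them has everyone across, and every continuation just revisits them. So no valid plan exists.

impossible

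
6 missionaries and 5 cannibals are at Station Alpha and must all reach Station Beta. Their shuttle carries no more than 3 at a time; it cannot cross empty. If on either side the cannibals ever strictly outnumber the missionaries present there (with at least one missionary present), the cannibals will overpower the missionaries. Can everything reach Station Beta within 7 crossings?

Counting alone: each trip to Station Beta takes at most 3 across and each return brings at least 1 back, so after t trips out (and t−1 returns) at most 3t − (t−1) of the 11 are across; that first reaches 11 at t = 5, so at least 9 crossings are needed.
Since 7 < 9, 7 crossings cannot be enough. (The shortest complete plan in fact takes 9:)
1. 3 cannibals → Station Beta.  (Station Alpha: 6M 2C; Station Beta: 0M 3C)
2. 1 cannibal ← Station Alpha.  (Station Alpha: 6M 3C; Station Beta: 0M 2C)
3. 3 missionaries → Station Beta.  (Station Alpha: 3M 3C; Station Beta: 3M 2C)
4. 1 missionary ← Station Alpha.  (Station Alpha: 4M 3C; Station Beta: 2M 2C)
5. 2 missionaries and 1 cannibal → Station Beta.  (Station Alpha: 2M 2C; Station Beta: 4M 3C)
6. 1 missionary ← Station Alpha.  (Station Alpha: 3M 2C; Station Beta: 3M 3C)
7. 2 missionaries and 1 cannibal → Station Beta.  (Station Alpha: 1M 1C; Station Beta: 5M 4C)
8. 1 missionary ← Station Alpha.  (Station Alpha: 2M 1C; Station Beta: 4M 4C)
9. 2 missionaries and 1 cannibal → Station Beta.  (Station Alpha: 0M 0C; Station Beta: 6M 5C)

No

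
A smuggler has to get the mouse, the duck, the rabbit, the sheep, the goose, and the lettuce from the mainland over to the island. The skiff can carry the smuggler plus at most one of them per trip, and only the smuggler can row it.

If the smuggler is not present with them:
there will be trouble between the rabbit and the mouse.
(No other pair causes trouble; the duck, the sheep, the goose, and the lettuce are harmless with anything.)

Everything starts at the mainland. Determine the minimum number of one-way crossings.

Counting alone: the smuggler can take at most 1 across per trip to the island, so moving all 6 needs at least 6 loaded trips out, with a return between consecutive ones — at least 11 crossings.
The plan below uses exactly 11 crossings, so it is optimal:
1. Smuggler goes to the island with the mouse.  [the mainland: the duck, the goose, the lettuce, the rabbit, the sheep | the island: the mouse]
2. Smuggler goes back to the mainland alone.  [the mainland: the duck, the goose, the lettuce, the rabbit, the sheep | the island: the mouse]
3. Smuggler goes to the island with the duck.  [the mainland: the goose, the lettuce, the rabbit, the sheep | the island: the duck, the mouse]
4. Smuggler goes back to the mainland alone.  [the mainland: the goose, the lettuce, the rabbit, the sheep | the island: the duck, the mouse]
5. Smuggler goes to the island with the sheep.  [the mainland: the goose, the lettuce, the rabbit | the island: the duck, the mouse, the sheep]
6. Smuggler goes back to the mainland alone.  [the mainland: the goose, the lettuce, the rabbit | the island: the duck, the mouse, the sheep]
7. Smuggler goes to the island with the goose.  [the mainland: the lettuce, the rabbit | the island: the duck, the goose, the mouse, the sheep]
8. Smuggler goes back to the mainland alone.  [the mainland: the lettuce, the rabbit | the island: the duck, the goose, the mouse, the sheep]
9. Smuggler goes to the island with the lettuce.  [the mainland: the rabbit | the island: the duck, the goose, the lettuce, the mouse, the sheep]
10. Smuggler goes back to the mainland alone.  [the mainland: the rabbit | the island: the duck, the goose, the lettuce, the mouse, the sheep]
11. Smuggler goes to the island with the rabbit.  [the mainland: — | the island: the duck, the goose, the lettuce, the mouse, the rabbit, the sheep]

11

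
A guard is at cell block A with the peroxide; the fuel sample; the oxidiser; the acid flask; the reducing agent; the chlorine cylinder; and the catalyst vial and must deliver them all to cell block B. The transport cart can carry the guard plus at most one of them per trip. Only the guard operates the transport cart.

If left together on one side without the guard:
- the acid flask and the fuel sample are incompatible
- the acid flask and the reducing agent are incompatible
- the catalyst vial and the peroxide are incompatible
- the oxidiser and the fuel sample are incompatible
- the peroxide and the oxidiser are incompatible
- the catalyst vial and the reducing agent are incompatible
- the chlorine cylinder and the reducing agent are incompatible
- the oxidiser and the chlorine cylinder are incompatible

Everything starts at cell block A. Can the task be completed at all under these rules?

Whatever the first load, the items left behind include a forbidden pair without the guard. No opening move is safe, so no plan exists.

No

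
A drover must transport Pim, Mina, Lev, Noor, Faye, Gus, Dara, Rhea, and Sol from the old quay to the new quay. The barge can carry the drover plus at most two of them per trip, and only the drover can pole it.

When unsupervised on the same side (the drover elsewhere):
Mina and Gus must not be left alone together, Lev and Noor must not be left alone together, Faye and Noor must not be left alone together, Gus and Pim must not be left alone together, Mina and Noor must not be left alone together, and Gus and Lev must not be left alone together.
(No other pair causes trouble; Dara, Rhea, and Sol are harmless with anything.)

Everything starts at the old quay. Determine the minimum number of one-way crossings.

11

Counting alone: the drover can take at most 2 across per trip to the new quay, so moving all 9 needs at least 5 loaded trips out, with a return between consecutive ones — at least 9 crossings.
The safety rule pushes this higher. Following every safe sequence of crossings, the most of the 9 that can be at the new quay as the barge arrives there on crossing 9 is 8 — never all 9.
So no plan with fewer than 11 crossings exists, and this one achieves 11:
1. Drover goes to the new quay with Gus and Noor.  [the old quay: Dara, Faye, Lev, Mina, Pim, Rhea, Sol | the new quay: Gus, Noor]
2. Drover goes back to the old quay alone.  [the old quay: Dara, Faye, Lev, Mina, Pim, Rhea, Sol | the new quay: Gus, Noor]
3. Drover goes to the new quay with Pim.  [the old quay: Dara, Faye, Lev, Mina, Rhea, Sol | the new quay: Gus, Noor, Pim]
4. Drover goes back to the old quay with Gus.  [the old quay: Dara, Faye, Gus, Lev, Mina, Rhea, Sol | the new quay: Noor, Pim]
5. Drover goes to the new quay with Lev and Mina.  [the old quay: Dara, Faye, Gus, Rhea, Sol | the new quay: Lev, Mina, Noor, Pim]
6. Drover goes back to the old quay with Noor.  [the old quay: Dara, Faye, Gus, Noor, Rhea, Sol | the new quay: Lev, Mina, Pim]
7. Drover goes to the new quay with Dara and Faye.  [the old quay: Gus, Noor, Rhea, Sol | the new quay: Dara, Faye, Lev, Mina, Pim]
8. Drover goes back to the old quay alone.  [the old quay: Gus, Noor, Rhea, Sol | the new quay: Dara, Faye, Lev, Mina, Pim]
9. Drover goes to the new quay with Rhea and Sol.  [the old quay: Gus, Noor | the new quay: Dara, Faye, Lev, Mina, Pim, Rhea, Sol]
10. Drover goes back to the old quay alone.  [the old quay: Gus, Noor | the new quay: Dara, Faye, Lev, Mina, Pim, Rhea, Sol]
11. Drover goes to the new quay with Gus and Noor.  [the old quay: — | the new quay: Dara, Faye, Gus, Lev, Mina, Noor, Pim, Rhea, Sol]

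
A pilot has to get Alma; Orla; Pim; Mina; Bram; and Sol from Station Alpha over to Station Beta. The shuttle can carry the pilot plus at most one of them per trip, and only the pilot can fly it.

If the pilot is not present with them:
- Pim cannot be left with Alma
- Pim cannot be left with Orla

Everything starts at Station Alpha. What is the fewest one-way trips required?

13

Counting alone: the pilot can take at most 1 across per trip to Station Beta, so moving all 6 needs at least 6 loaded trips out, with a return between consecutive ones — at least 11 crossings.
The safety rule pushes this higher. Following every safe sequence of crossings, the most of the 6 that can be at Station Beta as the shuttle arrives there on crossing 11 is 5 — never all 6.
So no plan with fewer than 13 crossings exists, and this one achieves 13:
1. Pilot goes to Station Beta with Pim.  [Station Alpha: Alma, Bram, Mina, Orla, Sol | Station Beta: Pim]
2. Pilot goes back to Station Alpha alone.  [Station Alpha: Alma, Bram, Mina, Orla, Sol | Station Beta: Pim]
3. Pilot goes to Station Beta with Alma.  [Station Alpha: Bram, Mina, Orla, Sol | Station Beta: Alma, Pim]
4. Pilot goes back to Station Alpha with Pim.  [Station Alpha: Bram, Mina, Orla, Pim, Sol | Station Beta: Alma]
5. Pilot goes to Station Beta with Orla.  [Station Alpha: Bram, Mina, Pim, Sol | Station Beta: Alma, Orla]
6. Pilot goes back to Station Alpha alone.  [Station Alpha: Bram, Mina, Pim, Sol | Station Beta: Alma, Orla]
7. Pilot goes to Station Beta with Mina.  [Station Alpha: Bram, Pim, Sol | Station Beta: Alma, Mina, Orla]
8. Pilot goes back to Station Alpha alone.  [Station Alpha: Bram, Pim, Sol | Station Beta: Alma, Mina, Orla]
9. Pilot goes to Station Beta with Bram.  [Station Alpha: Pim, Sol | Station Beta: Alma, Bram, Mina, Orla]
10. Pilot goes back to Station Alpha alone.  [Station Alpha: Pim, Sol | Station Beta: Alma, Bram, Mina, Orla]
11. Pilot goes to Station Beta with Sol.  [Station Alpha: Pim | Station Beta: Alma, Bram, Mina, Orla, Sol]
12. Pilot goes back to Station Alpha alone.  [Station Alpha: Pim | Station Beta: Alma, Bram, Mina, Orla, Sol]
13. Pilot goes to Station Beta with Pim.  [Station Alpha: — | Station Beta: Alma, Bram, Mina, Orla, Pim, Sol]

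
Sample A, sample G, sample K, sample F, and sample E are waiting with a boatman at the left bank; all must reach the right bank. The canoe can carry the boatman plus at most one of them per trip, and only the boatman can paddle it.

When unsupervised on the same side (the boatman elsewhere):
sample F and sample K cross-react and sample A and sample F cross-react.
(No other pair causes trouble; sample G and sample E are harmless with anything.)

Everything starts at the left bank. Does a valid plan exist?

1. Boatman goes to the right bank with sample F.  [the left bank: sample A, sample E, sample G, sample K | the right bank: sample F]
2. Boatman goes back to the left bank alone.  [the left bank: sample A, sample E, sample G, sample K | the right bank: sample F]
3. Boatman goes to the right bank with sample A.  [the left bank: sample E, sample G, sample K | the right bank: sample A, sample F]
4. Boatman goes back to the left bank with sample F.  [the left bank: sample E, sample F, sample G, sample K | the right bank: sample A]
5. Boatman goes to the right bank with sample K.  [the left bank: sample E, sample F, sample G | the right bank: sample A, sample K]
6. Boatman goes back to the left bank alone.  [the left bank: sample E, sample F, sample G | the right bank: sample A, sample K]
7. Boatman goes to the right bank with sample G.  [the left bank: sample E, sample F | the right bank: sample A, sample G, sample K]
8. Boatman goes back to the left bank alone.  [the left bank: sample E, sample F | the right bank: sample A, sample G, sample K]
9. Boatman goes to the right bank with sample E.  [the left bank: sample F | the right bank: sample A, sample E, sample G, sample K]
10. Boatman goes back to the left bank alone.  [the left bank: sample F | the right bank: sample A, sample E, sample G, sample K]
11. Boatman goes to the right bank with sample F.  [the left bank: — | the right bank: sample A, sample E, sample F, sample G, sample K]

Yes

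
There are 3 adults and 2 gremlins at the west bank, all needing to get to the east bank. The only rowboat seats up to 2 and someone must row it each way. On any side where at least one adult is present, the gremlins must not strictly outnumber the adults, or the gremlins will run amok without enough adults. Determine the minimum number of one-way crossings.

7

Counting alone: each trip to the east bank takes at most 2 across and each return brings at least 1 back, so after t trips out (and t−1 returns) at most 2t − (t−1) of the 5 are across; that first reaches 5 at t = 4, so at least 7 crossings are needed.
The plan below uses exactly 7 crossings, so it is optimal:
1. 2 gremlins → the east bank.  (the west bank: 3A 0G; the east bank: 0A 2G)
2. 1 gremlin ← the west bank.  (the west bank: 3A 1G; the east bank: 0A 1G)
3. 2 adults → the east bank.  (the west bank: 1A 1G; the east bank: 2A 1G)
4. 1 adult ← the west bank.  (the west bank: 2A 1G; the east bank: 1A 1G)
5. 1 adult and 1 gremlin → the east bank.  (the west bank: 1A 0G; the east bank: 2A 2G)
6. 1 gremlin ← the west bank.  (the west bank: 1A 1G; the east bank: 2A 1G)
7. 1 adult and 1 gremlin → the east bank.  (the west bank: 0A 0G; the east bank: 3A 2G)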